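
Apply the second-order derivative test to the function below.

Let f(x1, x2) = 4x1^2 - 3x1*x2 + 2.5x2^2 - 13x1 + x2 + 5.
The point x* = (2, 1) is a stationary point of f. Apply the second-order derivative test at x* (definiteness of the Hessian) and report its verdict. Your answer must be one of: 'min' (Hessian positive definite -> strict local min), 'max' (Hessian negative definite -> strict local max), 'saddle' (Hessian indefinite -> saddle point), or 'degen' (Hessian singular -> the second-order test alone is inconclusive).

Compute the Hessian H = grad^2 f:
  H = [[8, -3], [-3, 5]]
Verify stationarity: grad f(x*) = H x* + g = (0, 0).
Eigenvalues of H: 3.1459, 9.8541.
Both eigenvalues > 0, so H is positive definite -> x* is a strict local min.

min


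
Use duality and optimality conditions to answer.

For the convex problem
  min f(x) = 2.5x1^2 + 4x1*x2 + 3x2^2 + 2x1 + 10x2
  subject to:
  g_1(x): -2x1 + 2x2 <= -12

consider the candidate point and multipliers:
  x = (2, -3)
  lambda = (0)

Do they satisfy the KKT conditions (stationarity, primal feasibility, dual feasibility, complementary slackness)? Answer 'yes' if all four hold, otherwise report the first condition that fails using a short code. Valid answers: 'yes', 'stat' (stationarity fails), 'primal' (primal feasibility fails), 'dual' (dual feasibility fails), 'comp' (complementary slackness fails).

Gradient of f: grad f(x) = Q x + c = (0, 0)
Constraint values g_i(x) = a_i^T x - b_i:
  g_1((2, -3)) = 2
Stationarity residual: grad f(x) + sum_i lambda_i a_i = (0, 0)
  -> stationarity OK
Primal feasibility (all g_i <= 0): FAILS
Dual feasibility (all lambda_i >= 0): OK
Complementary slackness (lambda_i * g_i(x) = 0 for all i): OK

Verdict: the first failing condition is primal_feasibility -> primal.

primal


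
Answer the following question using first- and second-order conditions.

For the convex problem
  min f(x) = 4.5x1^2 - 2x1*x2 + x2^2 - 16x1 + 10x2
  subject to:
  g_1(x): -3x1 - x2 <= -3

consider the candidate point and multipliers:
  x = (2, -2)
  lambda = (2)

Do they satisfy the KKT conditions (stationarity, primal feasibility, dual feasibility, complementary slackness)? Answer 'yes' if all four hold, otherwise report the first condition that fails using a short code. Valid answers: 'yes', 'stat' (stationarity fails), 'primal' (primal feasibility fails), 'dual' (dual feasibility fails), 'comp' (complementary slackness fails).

Gradient of f: grad f(x) = Q x + c = (6, 2)
Constraint values g_i(x) = a_i^T x - b_i:
  g_1((2, -2)) = -1
Stationarity residual: grad f(x) + sum_i lambda_i a_i = (0, 0)
  -> stationarity OK
Primal feasibility (all g_i <= 0): OK
Dual feasibility (all lambda_i >= 0): OK
Complementary slackness (lambda_i * g_i(x) = 0 for all i): FAILS

Verdict: the first failing condition is complementary_slackness -> comp.

comp


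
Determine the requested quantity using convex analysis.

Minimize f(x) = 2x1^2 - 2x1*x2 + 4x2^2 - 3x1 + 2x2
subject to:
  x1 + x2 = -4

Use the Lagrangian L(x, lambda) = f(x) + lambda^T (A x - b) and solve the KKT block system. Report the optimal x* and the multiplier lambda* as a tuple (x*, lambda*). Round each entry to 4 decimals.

Form the Lagrangian:
  L(x, lambda) = (1/2) x^T Q x + c^T x + lambda^T (A x - b)
Stationarity (grad_x L = 0): Q x + c + A^T lambda = 0.
Primal feasibility: A x = b.

This gives the KKT block system:
  [ Q   A^T ] [ x     ]   [-c ]
  [ A    0  ] [ lambda ] = [ b ]

Solving the linear system:
  x*      = (-2.1875, -1.8125)
  lambda* = (8.125)
  f(x*)   = 17.7188

x* = (-2.1875, -1.8125), lambda* = (8.125)


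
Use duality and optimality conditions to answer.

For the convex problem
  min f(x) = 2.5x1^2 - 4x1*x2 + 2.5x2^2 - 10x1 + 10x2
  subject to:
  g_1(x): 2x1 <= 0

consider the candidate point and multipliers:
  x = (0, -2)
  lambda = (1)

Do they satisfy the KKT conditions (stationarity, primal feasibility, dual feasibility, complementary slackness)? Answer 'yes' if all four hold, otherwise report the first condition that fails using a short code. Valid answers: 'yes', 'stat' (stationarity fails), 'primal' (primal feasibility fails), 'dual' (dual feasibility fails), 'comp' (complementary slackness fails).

Gradient of f: grad f(x) = Q x + c = (-2, 0)
Constraint values g_i(x) = a_i^T x - b_i:
  g_1((0, -2)) = 0
Stationarity residual: grad f(x) + sum_i lambda_i a_i = (0, 0)
  -> stationarity OK
Primal feasibility (all g_i <= 0): OK
Dual feasibility (all lambda_i >= 0): OK
Complementary slackness (lambda_i * g_i(x) = 0 for all i): OK

Verdict: yes, KKT holds.

yes


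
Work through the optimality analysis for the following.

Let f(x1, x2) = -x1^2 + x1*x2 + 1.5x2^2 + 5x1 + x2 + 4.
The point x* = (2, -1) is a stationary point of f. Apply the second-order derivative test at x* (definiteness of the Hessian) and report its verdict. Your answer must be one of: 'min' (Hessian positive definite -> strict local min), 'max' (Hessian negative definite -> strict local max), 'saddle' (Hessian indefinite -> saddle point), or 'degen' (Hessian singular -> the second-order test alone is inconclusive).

Compute the Hessian H = grad^2 f:
  H = [[-2, 1], [1, 3]]
Verify stationarity: grad f(x*) = H x* + g = (0, 0).
Eigenvalues of H: -2.1926, 3.1926.
Eigenvalues have mixed signs, so H is indefinite -> x* is a saddle point.

saddle


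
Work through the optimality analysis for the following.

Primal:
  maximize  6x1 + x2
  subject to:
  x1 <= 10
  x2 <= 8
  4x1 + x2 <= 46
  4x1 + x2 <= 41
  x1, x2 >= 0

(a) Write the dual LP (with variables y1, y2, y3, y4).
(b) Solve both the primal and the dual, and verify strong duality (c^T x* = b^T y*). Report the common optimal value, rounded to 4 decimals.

The standard primal-dual pair for 'max c^T x s.t. A x <= b, x >= 0' is:
  Dual:  min b^T y  s.t.  A^T y >= c,  y >= 0.

So the dual LP is:
  minimize  10y1 + 8y2 + 46y3 + 41y4
  subject to:
    y1 + 4y3 + 4y4 >= 6
    y2 + y3 + y4 >= 1
    y1, y2, y3, y4 >= 0

Solving the primal: x* = (10, 1).
  primal value c^T x* = 61.
Solving the dual: y* = (2, 0, 0, 1).
  dual value b^T y* = 61.
Strong duality: c^T x* = b^T y*. Confirmed.

61


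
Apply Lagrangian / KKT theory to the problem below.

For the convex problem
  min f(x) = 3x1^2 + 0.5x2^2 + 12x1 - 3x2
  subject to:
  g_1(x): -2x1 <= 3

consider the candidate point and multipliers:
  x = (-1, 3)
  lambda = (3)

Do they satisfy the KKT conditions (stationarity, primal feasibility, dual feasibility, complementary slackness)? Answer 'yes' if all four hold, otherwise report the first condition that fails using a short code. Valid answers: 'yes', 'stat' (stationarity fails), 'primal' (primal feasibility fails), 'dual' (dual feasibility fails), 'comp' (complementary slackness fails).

Gradient of f: grad f(x) = Q x + c = (6, 0)
Constraint values g_i(x) = a_i^T x - b_i:
  g_1((-1, 3)) = -1
Stationarity residual: grad f(x) + sum_i lambda_i a_i = (0, 0)
  -> stationarity OK
Primal feasibility (all g_i <= 0): OK
Dual feasibility (all lambda_i >= 0): OK
Complementary slackness (lambda_i * g_i(x) = 0 for all i): FAILS

Verdict: the first failing condition is complementary_slackness -> comp.

comp


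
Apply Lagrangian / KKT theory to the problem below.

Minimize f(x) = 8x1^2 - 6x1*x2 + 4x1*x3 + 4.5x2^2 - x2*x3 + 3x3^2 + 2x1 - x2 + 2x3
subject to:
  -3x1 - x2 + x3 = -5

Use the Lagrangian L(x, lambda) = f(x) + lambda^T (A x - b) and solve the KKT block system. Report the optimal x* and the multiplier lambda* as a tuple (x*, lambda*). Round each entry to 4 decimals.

Form the Lagrangian:
  L(x, lambda) = (1/2) x^T Q x + c^T x + lambda^T (A x - b)
Stationarity (grad_x L = 0): Q x + c + A^T lambda = 0.
Primal feasibility: A x = b.

This gives the KKT block system:
  [ Q   A^T ] [ x     ]   [-c ]
  [ A    0  ] [ lambda ] = [ b ]

Solving the linear system:
  x*      = (0.963, 0.8832, -1.2279)
  lambda* = (2.3989)
  f(x*)   = 5.2906

x* = (0.963, 0.8832, -1.2279), lambda* = (2.3989)


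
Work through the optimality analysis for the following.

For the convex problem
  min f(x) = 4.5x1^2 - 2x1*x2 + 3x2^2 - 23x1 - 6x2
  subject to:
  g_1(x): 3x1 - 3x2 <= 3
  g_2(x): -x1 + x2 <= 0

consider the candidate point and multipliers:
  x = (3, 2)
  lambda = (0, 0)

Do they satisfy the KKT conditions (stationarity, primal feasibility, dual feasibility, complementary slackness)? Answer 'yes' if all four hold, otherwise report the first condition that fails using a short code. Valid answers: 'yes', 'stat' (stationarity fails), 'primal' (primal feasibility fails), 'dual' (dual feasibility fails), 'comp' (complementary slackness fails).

Gradient of f: grad f(x) = Q x + c = (0, 0)
Constraint values g_i(x) = a_i^T x - b_i:
  g_1((3, 2)) = 0
  g_2((3, 2)) = -1
Stationarity residual: grad f(x) + sum_i lambda_i a_i = (0, 0)
  -> stationarity OK
Primal feasibility (all g_i <= 0): OK
Dual feasibility (all lambda_i >= 0): OK
Complementary slackness (lambda_i * g_i(x) = 0 for all i): OK

Verdict: yes, KKT holds.

yes


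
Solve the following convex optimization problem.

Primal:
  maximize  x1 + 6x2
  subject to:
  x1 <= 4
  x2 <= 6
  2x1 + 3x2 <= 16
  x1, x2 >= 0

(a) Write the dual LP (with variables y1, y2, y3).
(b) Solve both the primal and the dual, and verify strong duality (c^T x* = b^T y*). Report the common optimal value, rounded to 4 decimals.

The standard primal-dual pair for 'max c^T x s.t. A x <= b, x >= 0' is:
  Dual:  min b^T y  s.t.  A^T y >= c,  y >= 0.

So the dual LP is:
  minimize  4y1 + 6y2 + 16y3
  subject to:
    y1 + 2y3 >= 1
    y2 + 3y3 >= 6
    y1, y2, y3 >= 0

Solving the primal: x* = (0, 5.3333).
  primal value c^T x* = 32.
Solving the dual: y* = (0, 0, 2).
  dual value b^T y* = 32.
Strong duality: c^T x* = b^T y*. Confirmed.

32


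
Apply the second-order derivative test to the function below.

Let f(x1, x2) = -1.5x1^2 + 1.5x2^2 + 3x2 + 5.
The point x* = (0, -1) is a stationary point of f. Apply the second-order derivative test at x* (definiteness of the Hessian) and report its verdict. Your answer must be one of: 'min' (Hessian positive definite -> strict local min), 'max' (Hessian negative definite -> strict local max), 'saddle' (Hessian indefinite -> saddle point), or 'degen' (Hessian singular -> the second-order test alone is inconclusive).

Compute the Hessian H = grad^2 f:
  H = [[-3, 0], [0, 3]]
Verify stationarity: grad f(x*) = H x* + g = (0, 0).
Eigenvalues of H: -3, 3.
Eigenvalues have mixed signs, so H is indefinite -> x* is a saddle point.

saddle


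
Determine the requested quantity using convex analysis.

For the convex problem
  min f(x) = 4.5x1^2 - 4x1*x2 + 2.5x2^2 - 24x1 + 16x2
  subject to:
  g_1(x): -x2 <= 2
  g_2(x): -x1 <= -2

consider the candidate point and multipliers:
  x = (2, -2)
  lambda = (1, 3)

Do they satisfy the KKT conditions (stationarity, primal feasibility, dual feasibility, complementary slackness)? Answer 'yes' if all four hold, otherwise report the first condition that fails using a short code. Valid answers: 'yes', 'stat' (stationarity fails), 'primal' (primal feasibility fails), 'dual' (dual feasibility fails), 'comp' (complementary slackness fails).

Gradient of f: grad f(x) = Q x + c = (2, -2)
Constraint values g_i(x) = a_i^T x - b_i:
  g_1((2, -2)) = 0
  g_2((2, -2)) = 0
Stationarity residual: grad f(x) + sum_i lambda_i a_i = (-1, -3)
  -> stationarity FAILS
Primal feasibility (all g_i <= 0): OK
Dual feasibility (all lambda_i >= 0): OK
Complementary slackness (lambda_i * g_i(x) = 0 for all i): OK

Verdict: the first failing condition is stationarity -> stat.

stat


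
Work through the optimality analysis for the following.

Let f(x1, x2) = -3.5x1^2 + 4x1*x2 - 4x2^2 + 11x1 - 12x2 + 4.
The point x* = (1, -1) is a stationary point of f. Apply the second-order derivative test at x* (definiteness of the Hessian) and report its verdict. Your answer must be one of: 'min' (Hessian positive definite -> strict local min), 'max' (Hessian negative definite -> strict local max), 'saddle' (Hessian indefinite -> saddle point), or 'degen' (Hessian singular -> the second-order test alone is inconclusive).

Compute the Hessian H = grad^2 f:
  H = [[-7, 4], [4, -8]]
Verify stationarity: grad f(x*) = H x* + g = (0, 0).
Eigenvalues of H: -11.5311, -3.4689.
Both eigenvalues < 0, so H is negative definite -> x* is a strict local max.

max


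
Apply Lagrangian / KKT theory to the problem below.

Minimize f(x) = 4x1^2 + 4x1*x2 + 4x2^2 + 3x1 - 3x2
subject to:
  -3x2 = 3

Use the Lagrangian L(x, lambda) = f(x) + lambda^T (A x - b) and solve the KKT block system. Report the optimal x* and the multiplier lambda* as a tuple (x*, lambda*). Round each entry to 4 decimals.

Form the Lagrangian:
  L(x, lambda) = (1/2) x^T Q x + c^T x + lambda^T (A x - b)
Stationarity (grad_x L = 0): Q x + c + A^T lambda = 0.
Primal feasibility: A x = b.

This gives the KKT block system:
  [ Q   A^T ] [ x     ]   [-c ]
  [ A    0  ] [ lambda ] = [ b ]

Solving the linear system:
  x*      = (0.125, -1)
  lambda* = (-3.5)
  f(x*)   = 6.9375

x* = (0.125, -1), lambda* = (-3.5)


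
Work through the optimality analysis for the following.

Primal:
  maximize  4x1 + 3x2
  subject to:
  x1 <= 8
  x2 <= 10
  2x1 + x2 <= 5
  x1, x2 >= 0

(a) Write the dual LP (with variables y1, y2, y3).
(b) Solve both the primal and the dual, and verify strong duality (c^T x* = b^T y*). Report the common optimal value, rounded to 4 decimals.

The standard primal-dual pair for 'max c^T x s.t. A x <= b, x >= 0' is:
  Dual:  min b^T y  s.t.  A^T y >= c,  y >= 0.

So the dual LP is:
  minimize  8y1 + 10y2 + 5y3
  subject to:
    y1 + 2y3 >= 4
    y2 + y3 >= 3
    y1, y2, y3 >= 0

Solving the primal: x* = (0, 5).
  primal value c^T x* = 15.
Solving the dual: y* = (0, 0, 3).
  dual value b^T y* = 15.
Strong duality: c^T x* = b^T y*. Confirmed.

15


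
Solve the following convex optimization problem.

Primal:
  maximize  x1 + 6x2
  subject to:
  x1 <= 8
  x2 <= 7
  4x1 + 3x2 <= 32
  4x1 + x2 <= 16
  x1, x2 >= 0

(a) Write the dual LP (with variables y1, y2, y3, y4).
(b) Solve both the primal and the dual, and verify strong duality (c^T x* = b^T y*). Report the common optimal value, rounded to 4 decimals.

The standard primal-dual pair for 'max c^T x s.t. A x <= b, x >= 0' is:
  Dual:  min b^T y  s.t.  A^T y >= c,  y >= 0.

So the dual LP is:
  minimize  8y1 + 7y2 + 32y3 + 16y4
  subject to:
    y1 + 4y3 + 4y4 >= 1
    y2 + 3y3 + y4 >= 6
    y1, y2, y3, y4 >= 0

Solving the primal: x* = (2.25, 7).
  primal value c^T x* = 44.25.
Solving the dual: y* = (0, 5.75, 0, 0.25).
  dual value b^T y* = 44.25.
Strong duality: c^T x* = b^T y*. Confirmed.

44.25


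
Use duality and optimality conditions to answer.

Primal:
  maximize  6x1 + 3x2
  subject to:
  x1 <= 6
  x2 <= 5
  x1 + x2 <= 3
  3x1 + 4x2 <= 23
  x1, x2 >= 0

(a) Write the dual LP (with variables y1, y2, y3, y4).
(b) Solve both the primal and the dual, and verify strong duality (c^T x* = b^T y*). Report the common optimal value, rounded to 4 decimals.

The standard primal-dual pair for 'max c^T x s.t. A x <= b, x >= 0' is:
  Dual:  min b^T y  s.t.  A^T y >= c,  y >= 0.

So the dual LP is:
  minimize  6y1 + 5y2 + 3y3 + 23y4
  subject to:
    y1 + y3 + 3y4 >= 6
    y2 + y3 + 4y4 >= 3
    y1, y2, y3, y4 >= 0

Solving the primal: x* = (3, 0).
  primal value c^T x* = 18.
Solving the dual: y* = (0, 0, 6, 0).
  dual value b^T y* = 18.
Strong duality: c^T x* = b^T y*. Confirmed.

18


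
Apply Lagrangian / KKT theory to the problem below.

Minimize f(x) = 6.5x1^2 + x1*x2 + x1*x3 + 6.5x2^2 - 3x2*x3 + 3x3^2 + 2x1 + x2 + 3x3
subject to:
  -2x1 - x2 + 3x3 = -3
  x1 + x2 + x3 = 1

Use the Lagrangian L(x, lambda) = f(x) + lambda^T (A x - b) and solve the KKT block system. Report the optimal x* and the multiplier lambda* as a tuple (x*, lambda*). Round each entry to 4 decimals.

Form the Lagrangian:
  L(x, lambda) = (1/2) x^T Q x + c^T x + lambda^T (A x - b)
Stationarity (grad_x L = 0): Q x + c + A^T lambda = 0.
Primal feasibility: A x = b.

This gives the KKT block system:
  [ Q   A^T ] [ x     ]   [-c ]
  [ A    0  ] [ lambda ] = [ b ]

Solving the linear system:
  x*      = (0.7635, 0.5456, -0.3091)
  lambda* = (2.378, -7.406)
  f(x*)   = 7.8426

x* = (0.7635, 0.5456, -0.3091), lambda* = (2.378, -7.406)


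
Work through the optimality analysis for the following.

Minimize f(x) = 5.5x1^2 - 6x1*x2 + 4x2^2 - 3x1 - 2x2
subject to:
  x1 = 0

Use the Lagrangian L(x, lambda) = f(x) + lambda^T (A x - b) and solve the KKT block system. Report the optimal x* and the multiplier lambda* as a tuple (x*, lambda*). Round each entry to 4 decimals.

Form the Lagrangian:
  L(x, lambda) = (1/2) x^T Q x + c^T x + lambda^T (A x - b)
Stationarity (grad_x L = 0): Q x + c + A^T lambda = 0.
Primal feasibility: A x = b.

This gives the KKT block system:
  [ Q   A^T ] [ x     ]   [-c ]
  [ A    0  ] [ lambda ] = [ b ]

Solving the linear system:
  x*      = (0, 0.25)
  lambda* = (4.5)
  f(x*)   = -0.25

x* = (0, 0.25), lambda* = (4.5)


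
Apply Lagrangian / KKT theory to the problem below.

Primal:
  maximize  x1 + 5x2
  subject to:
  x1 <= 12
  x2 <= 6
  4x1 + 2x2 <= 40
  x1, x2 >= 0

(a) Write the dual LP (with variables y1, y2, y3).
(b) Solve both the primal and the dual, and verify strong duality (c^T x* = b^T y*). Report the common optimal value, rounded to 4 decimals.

The standard primal-dual pair for 'max c^T x s.t. A x <= b, x >= 0' is:
  Dual:  min b^T y  s.t.  A^T y >= c,  y >= 0.

So the dual LP is:
  minimize  12y1 + 6y2 + 40y3
  subject to:
    y1 + 4y3 >= 1
    y2 + 2y3 >= 5
    y1, y2, y3 >= 0

Solving the primal: x* = (7, 6).
  primal value c^T x* = 37.
Solving the dual: y* = (0, 4.5, 0.25).
  dual value b^T y* = 37.
Strong duality: c^T x* = b^T y*. Confirmed.

37


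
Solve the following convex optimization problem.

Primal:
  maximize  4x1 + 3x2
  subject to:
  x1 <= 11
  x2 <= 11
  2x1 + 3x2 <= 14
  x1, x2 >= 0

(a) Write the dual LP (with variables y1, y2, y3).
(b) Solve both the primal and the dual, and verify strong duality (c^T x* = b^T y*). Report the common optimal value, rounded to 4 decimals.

The standard primal-dual pair for 'max c^T x s.t. A x <= b, x >= 0' is:
  Dual:  min b^T y  s.t.  A^T y >= c,  y >= 0.

So the dual LP is:
  minimize  11y1 + 11y2 + 14y3
  subject to:
    y1 + 2y3 >= 4
    y2 + 3y3 >= 3
    y1, y2, y3 >= 0

Solving the primal: x* = (7, 0).
  primal value c^T x* = 28.
Solving the dual: y* = (0, 0, 2).
  dual value b^T y* = 28.
Strong duality: c^T x* = b^T y*. Confirmed.

28


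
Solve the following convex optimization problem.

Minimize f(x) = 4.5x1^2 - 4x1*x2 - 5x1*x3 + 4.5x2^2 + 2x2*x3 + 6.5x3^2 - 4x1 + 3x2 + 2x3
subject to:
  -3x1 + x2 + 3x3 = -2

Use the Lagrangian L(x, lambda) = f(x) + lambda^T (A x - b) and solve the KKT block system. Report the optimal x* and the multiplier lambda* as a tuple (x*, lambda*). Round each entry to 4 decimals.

Form the Lagrangian:
  L(x, lambda) = (1/2) x^T Q x + c^T x + lambda^T (A x - b)
Stationarity (grad_x L = 0): Q x + c + A^T lambda = 0.
Primal feasibility: A x = b.

This gives the KKT block system:
  [ Q   A^T ] [ x     ]   [-c ]
  [ A    0  ] [ lambda ] = [ b ]

Solving the linear system:
  x*      = (0.5558, -0.1421, -0.0635)
  lambda* = (0.6294)
  f(x*)   = -0.7589

x* = (0.5558, -0.1421, -0.0635), lambda* = (0.6294)


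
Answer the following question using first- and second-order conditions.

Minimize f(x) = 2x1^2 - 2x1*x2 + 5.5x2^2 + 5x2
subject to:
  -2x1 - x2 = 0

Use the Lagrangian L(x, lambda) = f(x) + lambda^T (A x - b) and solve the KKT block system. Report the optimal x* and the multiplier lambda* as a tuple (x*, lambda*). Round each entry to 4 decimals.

Form the Lagrangian:
  L(x, lambda) = (1/2) x^T Q x + c^T x + lambda^T (A x - b)
Stationarity (grad_x L = 0): Q x + c + A^T lambda = 0.
Primal feasibility: A x = b.

This gives the KKT block system:
  [ Q   A^T ] [ x     ]   [-c ]
  [ A    0  ] [ lambda ] = [ b ]

Solving the linear system:
  x*      = (0.1786, -0.3571)
  lambda* = (0.7143)
  f(x*)   = -0.8929

x* = (0.1786, -0.3571), lambda* = (0.7143)


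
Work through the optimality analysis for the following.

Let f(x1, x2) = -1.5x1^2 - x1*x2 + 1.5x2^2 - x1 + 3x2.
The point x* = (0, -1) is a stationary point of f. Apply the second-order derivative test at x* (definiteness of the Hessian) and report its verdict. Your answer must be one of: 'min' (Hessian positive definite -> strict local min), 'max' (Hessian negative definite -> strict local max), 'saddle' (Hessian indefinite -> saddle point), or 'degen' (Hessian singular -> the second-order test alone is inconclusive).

Compute the Hessian H = grad^2 f:
  H = [[-3, -1], [-1, 3]]
Verify stationarity: grad f(x*) = H x* + g = (0, 0).
Eigenvalues of H: -3.1623, 3.1623.
Eigenvalues have mixed signs, so H is indefinite -> x* is a saddle point.

saddle


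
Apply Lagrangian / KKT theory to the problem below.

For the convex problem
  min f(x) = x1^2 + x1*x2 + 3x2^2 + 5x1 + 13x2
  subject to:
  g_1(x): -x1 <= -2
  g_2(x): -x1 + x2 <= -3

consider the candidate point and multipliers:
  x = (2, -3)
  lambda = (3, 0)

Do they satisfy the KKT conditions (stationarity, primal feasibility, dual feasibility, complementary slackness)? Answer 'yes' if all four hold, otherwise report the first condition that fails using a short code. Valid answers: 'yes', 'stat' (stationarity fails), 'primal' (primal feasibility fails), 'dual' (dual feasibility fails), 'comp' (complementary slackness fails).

Gradient of f: grad f(x) = Q x + c = (6, -3)
Constraint values g_i(x) = a_i^T x - b_i:
  g_1((2, -3)) = 0
  g_2((2, -3)) = -2
Stationarity residual: grad f(x) + sum_i lambda_i a_i = (3, -3)
  -> stationarity FAILS
Primal feasibility (all g_i <= 0): OK
Dual feasibility (all lambda_i >= 0): OK
Complementary slackness (lambda_i * g_i(x) = 0 for all i): OK

Verdict: the first failing condition is stationarity -> stat.

stat


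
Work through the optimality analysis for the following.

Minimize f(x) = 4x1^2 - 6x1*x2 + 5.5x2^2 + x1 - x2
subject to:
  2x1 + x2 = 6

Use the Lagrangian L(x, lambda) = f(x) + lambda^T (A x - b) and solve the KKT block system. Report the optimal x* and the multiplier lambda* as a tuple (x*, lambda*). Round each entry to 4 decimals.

Form the Lagrangian:
  L(x, lambda) = (1/2) x^T Q x + c^T x + lambda^T (A x - b)
Stationarity (grad_x L = 0): Q x + c + A^T lambda = 0.
Primal feasibility: A x = b.

This gives the KKT block system:
  [ Q   A^T ] [ x     ]   [-c ]
  [ A    0  ] [ lambda ] = [ b ]

Solving the linear system:
  x*      = (2.1711, 1.6579)
  lambda* = (-4.2105)
  f(x*)   = 12.8882

x* = (2.1711, 1.6579), lambda* = (-4.2105)


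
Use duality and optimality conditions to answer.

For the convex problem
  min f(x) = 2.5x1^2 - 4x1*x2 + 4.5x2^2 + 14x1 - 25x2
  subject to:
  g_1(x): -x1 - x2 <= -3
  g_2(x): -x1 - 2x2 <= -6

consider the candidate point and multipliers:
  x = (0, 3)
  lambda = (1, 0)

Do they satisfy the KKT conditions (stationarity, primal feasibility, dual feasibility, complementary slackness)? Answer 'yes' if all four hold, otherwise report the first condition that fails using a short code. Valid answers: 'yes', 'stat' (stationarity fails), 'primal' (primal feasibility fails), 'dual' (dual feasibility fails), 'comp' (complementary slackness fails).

Gradient of f: grad f(x) = Q x + c = (2, 2)
Constraint values g_i(x) = a_i^T x - b_i:
  g_1((0, 3)) = 0
  g_2((0, 3)) = 0
Stationarity residual: grad f(x) + sum_i lambda_i a_i = (1, 1)
  -> stationarity FAILS
Primal feasibility (all g_i <= 0): OK
Dual feasibility (all lambda_i >= 0): OK
Complementary slackness (lambda_i * g_i(x) = 0 for all i): OK

Verdict: the first failing condition is stationarity -> stat.

stat


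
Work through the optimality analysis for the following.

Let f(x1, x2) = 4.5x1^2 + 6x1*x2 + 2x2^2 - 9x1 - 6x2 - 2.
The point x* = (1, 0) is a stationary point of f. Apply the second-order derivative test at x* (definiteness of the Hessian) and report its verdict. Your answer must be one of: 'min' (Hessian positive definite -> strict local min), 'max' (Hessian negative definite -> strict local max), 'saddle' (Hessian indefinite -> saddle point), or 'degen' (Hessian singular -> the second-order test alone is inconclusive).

Compute the Hessian H = grad^2 f:
  H = [[9, 6], [6, 4]]
Verify stationarity: grad f(x*) = H x* + g = (0, 0).
Eigenvalues of H: 0, 13.
H has a zero eigenvalue (singular; positive semidefinite but not definite), so H is neither positive definite, negative definite, nor indefinite. The second-order test alone is inconclusive -> degen.
(Indeed, f is constant along the null direction of H through x*, so x* is not a strict local extremum.)

degen


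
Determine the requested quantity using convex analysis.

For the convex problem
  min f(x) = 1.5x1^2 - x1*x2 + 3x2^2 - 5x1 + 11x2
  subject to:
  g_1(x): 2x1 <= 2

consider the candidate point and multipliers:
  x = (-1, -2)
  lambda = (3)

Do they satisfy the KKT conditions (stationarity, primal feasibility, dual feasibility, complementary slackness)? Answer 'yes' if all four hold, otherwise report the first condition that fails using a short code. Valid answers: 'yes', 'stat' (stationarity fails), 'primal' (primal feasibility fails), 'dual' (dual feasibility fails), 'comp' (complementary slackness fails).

Gradient of f: grad f(x) = Q x + c = (-6, 0)
Constraint values g_i(x) = a_i^T x - b_i:
  g_1((-1, -2)) = -4
Stationarity residual: grad f(x) + sum_i lambda_i a_i = (0, 0)
  -> stationarity OK
Primal feasibility (all g_i <= 0): OK
Dual feasibility (all lambda_i >= 0): OK
Complementary slackness (lambda_i * g_i(x) = 0 for all i): FAILS

Verdict: the first failing condition is complementary_slackness -> comp.

comp


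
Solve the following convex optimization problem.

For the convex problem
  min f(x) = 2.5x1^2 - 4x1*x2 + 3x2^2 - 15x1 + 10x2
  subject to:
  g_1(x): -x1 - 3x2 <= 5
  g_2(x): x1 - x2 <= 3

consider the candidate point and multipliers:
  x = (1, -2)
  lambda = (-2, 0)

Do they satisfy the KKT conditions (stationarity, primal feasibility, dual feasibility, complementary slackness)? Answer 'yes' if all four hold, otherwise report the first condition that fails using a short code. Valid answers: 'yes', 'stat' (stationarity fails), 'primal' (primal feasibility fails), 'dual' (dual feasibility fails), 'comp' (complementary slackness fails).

Gradient of f: grad f(x) = Q x + c = (-2, -6)
Constraint values g_i(x) = a_i^T x - b_i:
  g_1((1, -2)) = 0
  g_2((1, -2)) = 0
Stationarity residual: grad f(x) + sum_i lambda_i a_i = (0, 0)
  -> stationarity OK
Primal feasibility (all g_i <= 0): OK
Dual feasibility (all lambda_i >= 0): FAILS
Complementary slackness (lambda_i * g_i(x) = 0 for all i): OK

Verdict: the first failing condition is dual_feasibility -> dual.

dual


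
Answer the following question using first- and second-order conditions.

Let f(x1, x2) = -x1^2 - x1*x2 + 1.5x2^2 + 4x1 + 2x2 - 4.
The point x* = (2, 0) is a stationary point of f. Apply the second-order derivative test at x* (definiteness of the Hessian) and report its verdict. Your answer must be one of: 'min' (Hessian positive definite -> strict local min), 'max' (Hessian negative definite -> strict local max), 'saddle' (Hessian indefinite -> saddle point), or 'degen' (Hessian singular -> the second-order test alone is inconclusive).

Compute the Hessian H = grad^2 f:
  H = [[-2, -1], [-1, 3]]
Verify stationarity: grad f(x*) = H x* + g = (0, 0).
Eigenvalues of H: -2.1926, 3.1926.
Eigenvalues have mixed signs, so H is indefinite -> x* is a saddle point.

saddle


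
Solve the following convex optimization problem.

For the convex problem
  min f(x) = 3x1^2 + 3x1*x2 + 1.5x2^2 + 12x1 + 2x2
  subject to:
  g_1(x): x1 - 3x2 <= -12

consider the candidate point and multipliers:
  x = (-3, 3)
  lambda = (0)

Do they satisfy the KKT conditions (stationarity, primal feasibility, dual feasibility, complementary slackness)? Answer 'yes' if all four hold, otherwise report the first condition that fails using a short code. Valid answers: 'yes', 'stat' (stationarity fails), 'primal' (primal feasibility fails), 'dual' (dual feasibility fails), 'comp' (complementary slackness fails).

Gradient of f: grad f(x) = Q x + c = (3, 2)
Constraint values g_i(x) = a_i^T x - b_i:
  g_1((-3, 3)) = 0
Stationarity residual: grad f(x) + sum_i lambda_i a_i = (3, 2)
  -> stationarity FAILS
Primal feasibility (all g_i <= 0): OK
Dual feasibility (all lambda_i >= 0): OK
Complementary slackness (lambda_i * g_i(x) = 0 for all i): OK

Verdict: the first failing condition is stationarity -> stat.

stat


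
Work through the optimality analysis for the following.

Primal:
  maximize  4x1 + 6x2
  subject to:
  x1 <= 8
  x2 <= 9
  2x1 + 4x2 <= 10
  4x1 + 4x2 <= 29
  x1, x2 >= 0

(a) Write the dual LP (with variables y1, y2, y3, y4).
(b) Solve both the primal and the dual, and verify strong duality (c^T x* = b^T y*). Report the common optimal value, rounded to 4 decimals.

The standard primal-dual pair for 'max c^T x s.t. A x <= b, x >= 0' is:
  Dual:  min b^T y  s.t.  A^T y >= c,  y >= 0.

So the dual LP is:
  minimize  8y1 + 9y2 + 10y3 + 29y4
  subject to:
    y1 + 2y3 + 4y4 >= 4
    y2 + 4y3 + 4y4 >= 6
    y1, y2, y3, y4 >= 0

Solving the primal: x* = (5, 0).
  primal value c^T x* = 20.
Solving the dual: y* = (0, 0, 2, 0).
  dual value b^T y* = 20.
Strong duality: c^T x* = b^T y*. Confirmed.

20


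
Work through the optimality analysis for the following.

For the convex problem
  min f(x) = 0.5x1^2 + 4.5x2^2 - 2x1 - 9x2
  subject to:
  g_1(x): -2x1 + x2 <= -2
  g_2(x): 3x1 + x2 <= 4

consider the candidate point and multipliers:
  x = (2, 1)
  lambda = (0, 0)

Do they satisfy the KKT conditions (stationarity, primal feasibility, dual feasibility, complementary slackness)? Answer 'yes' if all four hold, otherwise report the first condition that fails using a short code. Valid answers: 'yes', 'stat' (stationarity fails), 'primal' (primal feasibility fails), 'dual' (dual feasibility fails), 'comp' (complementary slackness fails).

Gradient of f: grad f(x) = Q x + c = (0, 0)
Constraint values g_i(x) = a_i^T x - b_i:
  g_1((2, 1)) = -1
  g_2((2, 1)) = 3
Stationarity residual: grad f(x) + sum_i lambda_i a_i = (0, 0)
  -> stationarity OK
Primal feasibility (all g_i <= 0): FAILS
Dual feasibility (all lambda_i >= 0): OK
Complementary slackness (lambda_i * g_i(x) = 0 for all i): OK

Verdict: the first failing condition is primal_feasibility -> primal.

primal


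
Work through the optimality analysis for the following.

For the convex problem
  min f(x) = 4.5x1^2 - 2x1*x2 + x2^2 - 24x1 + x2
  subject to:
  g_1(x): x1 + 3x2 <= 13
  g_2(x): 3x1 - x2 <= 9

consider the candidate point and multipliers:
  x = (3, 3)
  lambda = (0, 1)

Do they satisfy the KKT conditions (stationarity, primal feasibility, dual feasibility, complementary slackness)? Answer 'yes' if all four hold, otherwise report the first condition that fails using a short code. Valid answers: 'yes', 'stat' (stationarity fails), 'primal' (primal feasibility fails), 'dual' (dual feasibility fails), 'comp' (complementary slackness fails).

Gradient of f: grad f(x) = Q x + c = (-3, 1)
Constraint values g_i(x) = a_i^T x - b_i:
  g_1((3, 3)) = -1
  g_2((3, 3)) = -3
Stationarity residual: grad f(x) + sum_i lambda_i a_i = (0, 0)
  -> stationarity OK
Primal feasibility (all g_i <= 0): OK
Dual feasibility (all lambda_i >= 0): OK
Complementary slackness (lambda_i * g_i(x) = 0 for all i): FAILS

Verdict: the first failing condition is complementary_slackness -> comp.

comp


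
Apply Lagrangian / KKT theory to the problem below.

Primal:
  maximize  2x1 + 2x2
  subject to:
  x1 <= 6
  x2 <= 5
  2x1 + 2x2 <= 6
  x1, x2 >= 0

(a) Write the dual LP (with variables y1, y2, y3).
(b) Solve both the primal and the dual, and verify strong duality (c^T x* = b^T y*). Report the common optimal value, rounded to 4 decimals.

The standard primal-dual pair for 'max c^T x s.t. A x <= b, x >= 0' is:
  Dual:  min b^T y  s.t.  A^T y >= c,  y >= 0.

So the dual LP is:
  minimize  6y1 + 5y2 + 6y3
  subject to:
    y1 + 2y3 >= 2
    y2 + 2y3 >= 2
    y1, y2, y3 >= 0

Solving the primal: x* = (3, 0).
  primal value c^T x* = 6.
Solving the dual: y* = (0, 0, 1).
  dual value b^T y* = 6.
Strong duality: c^T x* = b^T y*. Confirmed.

6


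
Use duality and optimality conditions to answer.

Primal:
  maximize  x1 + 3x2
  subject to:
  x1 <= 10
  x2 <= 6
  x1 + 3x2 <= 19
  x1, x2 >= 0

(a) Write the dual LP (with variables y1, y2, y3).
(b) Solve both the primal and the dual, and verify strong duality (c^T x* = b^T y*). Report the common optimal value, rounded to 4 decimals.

The standard primal-dual pair for 'max c^T x s.t. A x <= b, x >= 0' is:
  Dual:  min b^T y  s.t.  A^T y >= c,  y >= 0.

So the dual LP is:
  minimize  10y1 + 6y2 + 19y3
  subject to:
    y1 + y3 >= 1
    y2 + 3y3 >= 3
    y1, y2, y3 >= 0

Solving the primal: x* = (1, 6).
  primal value c^T x* = 19.
Solving the dual: y* = (0, 0, 1).
  dual value b^T y* = 19.
Strong duality: c^T x* = b^T y*. Confirmed.

19


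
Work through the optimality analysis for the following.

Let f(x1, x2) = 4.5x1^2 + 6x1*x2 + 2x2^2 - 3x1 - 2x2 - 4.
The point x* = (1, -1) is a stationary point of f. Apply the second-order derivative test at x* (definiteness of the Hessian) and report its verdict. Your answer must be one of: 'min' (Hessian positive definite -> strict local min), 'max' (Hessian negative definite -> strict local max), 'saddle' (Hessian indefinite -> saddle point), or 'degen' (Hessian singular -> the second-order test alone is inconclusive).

Compute the Hessian H = grad^2 f:
  H = [[9, 6], [6, 4]]
Verify stationarity: grad f(x*) = H x* + g = (0, 0).
Eigenvalues of H: 0, 13.
H has a zero eigenvalue (singular; positive semidefinite but not definite), so H is neither positive definite, negative definite, nor indefinite. The second-order test alone is inconclusive -> degen.
(Indeed, f is constant along the null direction of H through x*, so x* is not a strict local extremum.)

degen


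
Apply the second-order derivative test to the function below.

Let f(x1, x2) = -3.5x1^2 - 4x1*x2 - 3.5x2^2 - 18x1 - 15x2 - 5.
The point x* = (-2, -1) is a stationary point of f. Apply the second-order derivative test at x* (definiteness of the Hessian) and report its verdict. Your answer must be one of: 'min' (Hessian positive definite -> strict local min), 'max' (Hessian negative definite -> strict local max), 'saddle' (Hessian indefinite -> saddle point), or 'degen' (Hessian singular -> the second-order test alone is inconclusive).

Compute the Hessian H = grad^2 f:
  H = [[-7, -4], [-4, -7]]
Verify stationarity: grad f(x*) = H x* + g = (0, 0).
Eigenvalues of H: -11, -3.
Both eigenvalues < 0, so H is negative definite -> x* is a strict local max.

max


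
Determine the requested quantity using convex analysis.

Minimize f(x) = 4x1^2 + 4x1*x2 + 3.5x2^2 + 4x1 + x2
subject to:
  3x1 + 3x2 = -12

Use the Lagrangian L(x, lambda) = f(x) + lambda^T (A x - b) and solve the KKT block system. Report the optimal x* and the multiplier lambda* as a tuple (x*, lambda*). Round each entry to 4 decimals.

Form the Lagrangian:
  L(x, lambda) = (1/2) x^T Q x + c^T x + lambda^T (A x - b)
Stationarity (grad_x L = 0): Q x + c + A^T lambda = 0.
Primal feasibility: A x = b.

This gives the KKT block system:
  [ Q   A^T ] [ x     ]   [-c ]
  [ A    0  ] [ lambda ] = [ b ]

Solving the linear system:
  x*      = (-2.1429, -1.8571)
  lambda* = (6.8571)
  f(x*)   = 35.9286

x* = (-2.1429, -1.8571), lambda* = (6.8571)


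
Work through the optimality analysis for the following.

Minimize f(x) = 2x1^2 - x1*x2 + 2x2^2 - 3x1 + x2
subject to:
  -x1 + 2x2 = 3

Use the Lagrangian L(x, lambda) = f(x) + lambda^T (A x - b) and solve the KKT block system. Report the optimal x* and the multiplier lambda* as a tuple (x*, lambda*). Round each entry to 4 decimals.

Form the Lagrangian:
  L(x, lambda) = (1/2) x^T Q x + c^T x + lambda^T (A x - b)
Stationarity (grad_x L = 0): Q x + c + A^T lambda = 0.
Primal feasibility: A x = b.

This gives the KKT block system:
  [ Q   A^T ] [ x     ]   [-c ]
  [ A    0  ] [ lambda ] = [ b ]

Solving the linear system:
  x*      = (0.25, 1.625)
  lambda* = (-3.625)
  f(x*)   = 5.875

x* = (0.25, 1.625), lambda* = (-3.625)


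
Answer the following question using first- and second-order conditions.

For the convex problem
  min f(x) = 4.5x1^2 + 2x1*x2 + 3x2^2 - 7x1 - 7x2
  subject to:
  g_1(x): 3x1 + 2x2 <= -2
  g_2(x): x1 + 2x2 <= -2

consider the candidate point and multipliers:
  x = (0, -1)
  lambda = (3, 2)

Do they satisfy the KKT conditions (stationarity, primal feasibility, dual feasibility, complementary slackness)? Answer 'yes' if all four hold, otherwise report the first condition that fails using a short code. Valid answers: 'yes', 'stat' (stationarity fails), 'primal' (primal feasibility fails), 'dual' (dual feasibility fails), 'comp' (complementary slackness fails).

Gradient of f: grad f(x) = Q x + c = (-9, -13)
Constraint values g_i(x) = a_i^T x - b_i:
  g_1((0, -1)) = 0
  g_2((0, -1)) = 0
Stationarity residual: grad f(x) + sum_i lambda_i a_i = (2, -3)
  -> stationarity FAILS
Primal feasibility (all g_i <= 0): OK
Dual feasibility (all lambda_i >= 0): OK
Complementary slackness (lambda_i * g_i(x) = 0 for all i): OK

Verdict: the first failing condition is stationarity -> stat.

stat


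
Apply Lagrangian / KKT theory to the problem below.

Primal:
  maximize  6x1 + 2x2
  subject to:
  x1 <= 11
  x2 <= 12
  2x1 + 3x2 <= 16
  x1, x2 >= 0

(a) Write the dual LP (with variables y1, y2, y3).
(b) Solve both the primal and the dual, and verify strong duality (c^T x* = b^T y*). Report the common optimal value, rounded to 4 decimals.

The standard primal-dual pair for 'max c^T x s.t. A x <= b, x >= 0' is:
  Dual:  min b^T y  s.t.  A^T y >= c,  y >= 0.

So the dual LP is:
  minimize  11y1 + 12y2 + 16y3
  subject to:
    y1 + 2y3 >= 6
    y2 + 3y3 >= 2
    y1, y2, y3 >= 0

Solving the primal: x* = (8, 0).
  primal value c^T x* = 48.
Solving the dual: y* = (0, 0, 3).
  dual value b^T y* = 48.
Strong duality: c^T x* = b^T y*. Confirmed.

48


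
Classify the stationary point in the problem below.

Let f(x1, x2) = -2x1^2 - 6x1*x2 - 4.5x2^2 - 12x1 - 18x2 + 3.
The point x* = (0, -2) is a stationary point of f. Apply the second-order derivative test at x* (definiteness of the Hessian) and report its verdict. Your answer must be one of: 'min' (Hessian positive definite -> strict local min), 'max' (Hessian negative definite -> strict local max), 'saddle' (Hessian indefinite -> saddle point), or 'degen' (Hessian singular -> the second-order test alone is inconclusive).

Compute the Hessian H = grad^2 f:
  H = [[-4, -6], [-6, -9]]
Verify stationarity: grad f(x*) = H x* + g = (0, 0).
Eigenvalues of H: -13, 0.
H has a zero eigenvalue (singular; negative semidefinite but not definite), so H is neither positive definite, negative definite, nor indefinite. The second-order test alone is inconclusive -> degen.
(Indeed, f is constant along the null direction of H through x*, so x* is not a strict local extremum.)

degen


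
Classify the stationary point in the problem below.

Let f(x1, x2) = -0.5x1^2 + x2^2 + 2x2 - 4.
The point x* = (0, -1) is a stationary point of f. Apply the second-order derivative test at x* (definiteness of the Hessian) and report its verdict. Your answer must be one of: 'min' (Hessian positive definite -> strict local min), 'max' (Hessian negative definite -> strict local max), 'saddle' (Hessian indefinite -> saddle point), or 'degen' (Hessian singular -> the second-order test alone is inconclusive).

Compute the Hessian H = grad^2 f:
  H = [[-1, 0], [0, 2]]
Verify stationarity: grad f(x*) = H x* + g = (0, 0).
Eigenvalues of H: -1, 2.
Eigenvalues have mixed signs, so H is indefinite -> x* is a saddle point.

saddle


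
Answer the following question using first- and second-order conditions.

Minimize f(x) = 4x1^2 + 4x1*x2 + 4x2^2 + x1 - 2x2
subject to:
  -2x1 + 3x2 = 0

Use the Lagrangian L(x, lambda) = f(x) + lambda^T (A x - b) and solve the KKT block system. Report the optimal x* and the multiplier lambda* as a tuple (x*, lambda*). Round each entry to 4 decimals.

Form the Lagrangian:
  L(x, lambda) = (1/2) x^T Q x + c^T x + lambda^T (A x - b)
Stationarity (grad_x L = 0): Q x + c + A^T lambda = 0.
Primal feasibility: A x = b.

This gives the KKT block system:
  [ Q   A^T ] [ x     ]   [-c ]
  [ A    0  ] [ lambda ] = [ b ]

Solving the linear system:
  x*      = (0.0197, 0.0132)
  lambda* = (0.6053)
  f(x*)   = -0.0033

x* = (0.0197, 0.0132), lambda* = (0.6053)
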